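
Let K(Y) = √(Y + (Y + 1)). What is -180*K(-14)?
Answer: -540*I*√3 ≈ -935.31*I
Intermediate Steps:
K(Y) = √(1 + 2*Y) (K(Y) = √(Y + (1 + Y)) = √(1 + 2*Y))
-180*K(-14) = -180*√(1 + 2*(-14)) = -180*√(1 - 28) = -540*I*√3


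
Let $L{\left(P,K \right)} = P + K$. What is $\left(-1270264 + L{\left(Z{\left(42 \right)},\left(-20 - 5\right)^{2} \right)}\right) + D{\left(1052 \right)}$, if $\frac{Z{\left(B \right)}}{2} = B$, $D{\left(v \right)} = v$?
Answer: $-1268503$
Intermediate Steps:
$Z{\left(B \right)} = 2 B$
$L{\left(P,K \right)} = K + P$
$\left(-1270264 + L{\left(Z{\left(42 \right)},\left(-20 - 5\right)^{2} \right)}\right) + D{\left(1052 \right)} = \left(-1270264 + \left(\left(-20 - 5\right)^{2} + 2 \cdot 42\right)\right) + 1052 = \left(-1270264 + \left(\left(-25\right)^{2} + 84\right)\right) + 1052 = \left(-1270264 + \left(625 + 84\right)\right) + 1052 = \left(-1270264 + 709\right) + 1052 = -1269555 + 1052 = -1268503$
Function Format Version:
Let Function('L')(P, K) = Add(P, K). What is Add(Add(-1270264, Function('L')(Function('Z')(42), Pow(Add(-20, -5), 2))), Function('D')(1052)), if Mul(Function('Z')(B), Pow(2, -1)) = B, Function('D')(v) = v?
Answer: -1268503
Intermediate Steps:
Function('Z')(B) = Mul(2, B)
Function('L')(P, K) = Add(K, P)
Add(Add(-1270264, Function('L')(Function('Z')(42), Pow(Add(-20, -5), 2))), Function('D')(1052)) = Add(Add(-1270264, Add(Pow(Add(-20, -5), 2), Mul(2, 42))), 1052) = Add(Add(-1270264, Add(Pow(-25, 2), 84)), 1052) = Add(Add(-1270264, Add(625, 84)), 1052) = Add(Add(-1270264, 709), 1052) = Add(-1269555, 1052) = -1268503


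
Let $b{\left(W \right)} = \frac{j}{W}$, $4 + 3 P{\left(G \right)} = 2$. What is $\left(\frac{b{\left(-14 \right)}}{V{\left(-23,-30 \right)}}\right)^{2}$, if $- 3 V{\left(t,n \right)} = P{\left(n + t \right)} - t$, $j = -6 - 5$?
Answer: $\frac{9801}{879844} \approx 0.011139$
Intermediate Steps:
$P{\left(G \right)} = - \frac{2}{3}$ ($P{\left(G \right)} = - \frac{4}{3} + \frac{1}{3} \cdot 2 = - \frac{4}{3} + \frac{2}{3} = - \frac{2}{3}$)
$j = -11$ ($j = -6 - 5 = -11$)
$V{\left(t,n \right)} = \frac{2}{9} + \frac{t}{3}$ ($V{\left(t,n \right)} = - \frac{- \frac{2}{3} - t}{3} = \frac{2}{9} + \frac{t}{3}$)
$b{\left(W \right)} = - \frac{11}{W}$
$\left(\frac{b{\left(-14 \right)}}{V{\left(-23,-30 \right)}}\right)^{2} = \left(\frac{\left(-11\right) \frac{1}{-14}}{\frac{2}{9} + \frac{1}{3} \left(-23\right)}\right)^{2} = \left(\frac{\left(-11\right) \left(- \frac{1}{14}\right)}{\frac{2}{9} - \frac{23}{3}}\right)^{2} = \left(\frac{11}{14 \left(- \frac{67}{9}\right)}\right)^{2} = \left(\frac{11}{14} \left(- \frac{9}{67}\right)\right)^{2} = \left(- \frac{99}{938}\right)^{2} = \frac{9801}{879844}$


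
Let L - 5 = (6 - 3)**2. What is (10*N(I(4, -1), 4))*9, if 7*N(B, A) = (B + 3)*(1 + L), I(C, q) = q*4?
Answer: -1350/7 ≈ -192.86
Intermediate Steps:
L = 14 (L = 5 + (6 - 3)**2 = 5 + 3**2 = 5 + 9 = 14)
I(C, q) = 4*q
N(B, A) = 45/7 + 15*B/7 (N(B, A) = ((B + 3)*(1 + 14))/7 = ((3 + B)*15)/7 = (45 + 15*B)/7 = 45/7 + 15*B/7)
(10*N(I(4, -1), 4))*9 = (10*(45/7 + 15*(4*(-1))/7))*9 = (10*(45/7 + (15/7)*(-4)))*9 = (10*(45/7 - 60/7))*9 = (10*(-15/7))*9 = -150/7*9 = -1350/7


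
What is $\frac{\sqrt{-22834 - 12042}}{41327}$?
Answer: $\frac{2 i \sqrt{8719}}{41327} \approx 0.0045189 i$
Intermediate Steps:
$\frac{\sqrt{-22834 - 12042}}{41327} = \sqrt{-34876} \cdot \frac{1}{41327} = 2 i \sqrt{8719} \cdot \frac{1}{41327} = \frac{2 i \sqrt{8719}}{41327}$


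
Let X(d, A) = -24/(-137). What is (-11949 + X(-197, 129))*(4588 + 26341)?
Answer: -50630432781/137 ≈ -3.6957e+8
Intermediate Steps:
X(d, A) = 24/137 (X(d, A) = -24*(-1/137) = 24/137)
(-11949 + X(-197, 129))*(4588 + 26341) = (-11949 + 24/137)*(4588 + 26341) = -1636989/137*30929 = -50630432781/137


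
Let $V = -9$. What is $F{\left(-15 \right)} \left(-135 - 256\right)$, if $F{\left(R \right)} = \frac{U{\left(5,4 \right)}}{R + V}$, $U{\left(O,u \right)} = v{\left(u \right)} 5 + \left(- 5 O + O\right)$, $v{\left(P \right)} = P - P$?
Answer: $- \frac{1955}{6} \approx -325.83$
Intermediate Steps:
$v{\left(P \right)} = 0$
$U{\left(O,u \right)} = - 4 O$ ($U{\left(O,u \right)} = 0 \cdot 5 + \left(- 5 O + O\right) = 0 - 4 O = - 4 O$)
$F{\left(R \right)} = - \frac{20}{-9 + R}$ ($F{\left(R \right)} = \frac{\left(-4\right) 5}{R - 9} = \frac{1}{-9 + R} \left(-20\right) = - \frac{20}{-9 + R}$)
$F{\left(-15 \right)} \left(-135 - 256\right) = - \frac{20}{-9 - 15} \left(-135 - 256\right) = - \frac{20}{-24} \left(-391\right) = \left(-20\right) \left(- \frac{1}{24}\right) \left(-391\right) = \frac{5}{6} \left(-391\right) = - \frac{1955}{6}$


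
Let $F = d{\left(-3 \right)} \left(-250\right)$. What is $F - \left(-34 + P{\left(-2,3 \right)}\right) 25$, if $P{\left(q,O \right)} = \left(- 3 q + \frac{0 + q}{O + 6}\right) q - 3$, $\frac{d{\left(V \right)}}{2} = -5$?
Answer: $\frac{33425}{9} \approx 3713.9$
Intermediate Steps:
$d{\left(V \right)} = -10$ ($d{\left(V \right)} = 2 \left(-5\right) = -10$)
$F = 2500$ ($F = \left(-10\right) \left(-250\right) = 2500$)
$P{\left(q,O \right)} = -3 + q \left(- 3 q + \frac{q}{6 + O}\right)$ ($P{\left(q,O \right)} = \left(- 3 q + \frac{q}{6 + O}\right) q - 3 = q \left(- 3 q + \frac{q}{6 + O}\right) - 3 = -3 + q \left(- 3 q + \frac{q}{6 + O}\right)$)
$F - \left(-34 + P{\left(-2,3 \right)}\right) 25 = 2500 - \left(-34 + \frac{-18 - 17 \left(-2\right)^{2} - 9 - 9 \left(-2\right)^{2}}{6 + 3}\right) 25 = 2500 - \left(-34 + \frac{-18 - 68 - 9 - 9 \cdot 4}{9}\right) 25 = 2500 - \left(-34 + \frac{-18 - 68 - 9 - 36}{9}\right) 25 = 2500 - \left(-34 + \frac{1}{9} \left(-131\right)\right) 25 = 2500 - \left(-34 - \frac{131}{9}\right) 25 = 2500 - \left(- \frac{437}{9}\right) 25 = 2500 - - \frac{10925}{9} = 2500 + \frac{10925}{9} = \frac{33425}{9}$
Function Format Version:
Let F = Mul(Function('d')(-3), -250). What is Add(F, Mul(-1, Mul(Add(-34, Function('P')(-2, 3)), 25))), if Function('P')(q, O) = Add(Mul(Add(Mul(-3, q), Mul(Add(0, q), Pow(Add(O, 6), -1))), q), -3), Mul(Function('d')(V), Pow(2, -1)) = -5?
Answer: Rational(33425, 9) ≈ 3713.9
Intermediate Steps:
Function('d')(V) = -10 (Function('d')(V) = Mul(2, -5) = -10)
F = 2500 (F = Mul(-10, -250) = 2500)
Function('P')(q, O) = Add(-3, Mul(q, Add(Mul(-3, q), Mul(q, Pow(Add(6, O), -1))))) (Function('P')(q, O) = Add(Mul(Add(Mul(-3, q), Mul(q, Pow(Add(6, O), -1))), q), -3) = Add(Mul(q, Add(Mul(-3, q), Mul(q, Pow(Add(6, O), -1)))), -3) = Add(-3, Mul(q, Add(Mul(-3, q), Mul(q, Pow(Add(6, O), -1))))))
Add(F, Mul(-1, Mul(Add(-34, Function('P')(-2, 3)), 25))) = Add(2500, Mul(-1, Mul(Add(-34, Mul(Pow(Add(6, 3), -1), Add(-18, Mul(-17, Pow(-2, 2)), Mul(-3, 3), Mul(-3, 3, Pow(-2, 2))))), 25))) = Add(2500, Mul(-1, Mul(Add(-34, Mul(Pow(9, -1), Add(-18, Mul(-17, 4), -9, Mul(-3, 3, 4)))), 25))) = Add(2500, Mul(-1, Mul(Add(-34, Mul(Rational(1, 9), Add(-18, -68, -9, -36))), 25))) = Add(2500, Mul(-1, Mul(Add(-34, Mul(Rational(1, 9), -131)), 25))) = Add(2500, Mul(-1, Mul(Add(-34, Rational(-131, 9)), 25))) = Add(2500, Mul(-1, Mul(Rational(-437, 9), 25))) = Add(2500, Mul(-1, Rational(-10925, 9))) = Add(2500, Rational(10925, 9)) = Rational(33425, 9)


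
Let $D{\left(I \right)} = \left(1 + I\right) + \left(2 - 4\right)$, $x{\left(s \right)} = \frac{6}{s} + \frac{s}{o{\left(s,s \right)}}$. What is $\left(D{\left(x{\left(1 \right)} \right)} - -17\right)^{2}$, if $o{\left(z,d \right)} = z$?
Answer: $529$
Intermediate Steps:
$x{\left(s \right)} = 1 + \frac{6}{s}$ ($x{\left(s \right)} = \frac{6}{s} + \frac{s}{s} = \frac{6}{s} + 1 = 1 + \frac{6}{s}$)
$D{\left(I \right)} = -1 + I$ ($D{\left(I \right)} = \left(1 + I\right) - 2 = -1 + I$)
$\left(D{\left(x{\left(1 \right)} \right)} - -17\right)^{2} = \left(\left(-1 + \frac{6 + 1}{1}\right) - -17\right)^{2} = \left(\left(-1 + 1 \cdot 7\right) + \left(-12 + 29\right)\right)^{2} = \left(\left(-1 + 7\right) + 17\right)^{2} = \left(6 + 17\right)^{2} = 23^{2} = 529$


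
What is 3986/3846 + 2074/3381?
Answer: 3575545/2167221 ≈ 1.6498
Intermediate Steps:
3986/3846 + 2074/3381 = 3986*(1/3846) + 2074*(1/3381) = 1993/1923 + 2074/3381 = 3575545/2167221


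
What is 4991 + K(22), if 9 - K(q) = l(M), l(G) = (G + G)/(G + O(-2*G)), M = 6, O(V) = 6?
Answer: 4999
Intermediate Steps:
l(G) = 2*G/(6 + G) (l(G) = (G + G)/(G + 6) = (2*G)/(6 + G) = 2*G/(6 + G))
K(q) = 8 (K(q) = 9 - 2*6/(6 + 6) = 9 - 2*6/12 = 9 - 1*1 = 9 - 1 = 8)
4991 + K(22) = 4991 + 8 = 4999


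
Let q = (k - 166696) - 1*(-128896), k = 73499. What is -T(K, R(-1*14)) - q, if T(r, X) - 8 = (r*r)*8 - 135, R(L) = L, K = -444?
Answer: -1612660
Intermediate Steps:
T(r, X) = -127 + 8*r**2 (T(r, X) = 8 + ((r*r)*8 - 135) = 8 + (r**2*8 - 135) = 8 + (8*r**2 - 135) = 8 + (-135 + 8*r**2) = -127 + 8*r**2)
q = 35699 (q = (73499 - 166696) - 1*(-128896) = -93197 + 128896 = 35699)
-T(K, R(-1*14)) - q = -(-127 + 8*(-444)**2) - 1*35699 = -(-127 + 8*197136) - 35699 = -(-127 + 1577088) - 35699 = -1*1576961 - 35699 = -1576961 - 35699 = -1612660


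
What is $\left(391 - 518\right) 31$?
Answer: $-3937$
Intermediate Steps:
$\left(391 - 518\right) 31 = \left(-127\right) 31 = -3937$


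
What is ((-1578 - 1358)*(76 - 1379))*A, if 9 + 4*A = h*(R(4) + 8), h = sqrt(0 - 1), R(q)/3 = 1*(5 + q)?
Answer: -8607618 + 33474070*I ≈ -8.6076e+6 + 3.3474e+7*I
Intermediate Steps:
R(q) = 15 + 3*q (R(q) = 3*(1*(5 + q)) = 3*(5 + q) = 15 + 3*q)
h = I (h = sqrt(-1) = I ≈ 1.0*I)
A = -9/4 + 35*I/4 (A = -9/4 + (I*((15 + 3*4) + 8))/4 = -9/4 + (I*((15 + 12) + 8))/4 = -9/4 + (I*(27 + 8))/4 = -9/4 + (I*35)/4 = -9/4 + (35*I)/4 = -9/4 + 35*I/4 ≈ -2.25 + 8.75*I)
((-1578 - 1358)*(76 - 1379))*A = ((-1578 - 1358)*(76 - 1379))*(-9/4 + 35*I/4) = (-2936*(-1303))*(-9/4 + 35*I/4) = 3825608*(-9/4 + 35*I/4) = -8607618 + 33474070*I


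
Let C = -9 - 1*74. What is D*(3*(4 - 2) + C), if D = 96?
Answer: -7392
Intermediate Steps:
C = -83 (C = -9 - 74 = -83)
D*(3*(4 - 2) + C) = 96*(3*(4 - 2) - 83) = 96*(3*2 - 83) = 96*(6 - 83) = 96*(-77) = -7392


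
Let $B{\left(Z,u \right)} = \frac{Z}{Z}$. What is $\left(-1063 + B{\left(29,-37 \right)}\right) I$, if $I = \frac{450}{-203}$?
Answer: $\frac{477900}{203} \approx 2354.2$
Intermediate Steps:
$B{\left(Z,u \right)} = 1$
$I = - \frac{450}{203}$ ($I = 450 \left(- \frac{1}{203}\right) = - \frac{450}{203} \approx -2.2167$)
$\left(-1063 + B{\left(29,-37 \right)}\right) I = \left(-1063 + 1\right) \left(- \frac{450}{203}\right) = \left(-1062\right) \left(- \frac{450}{203}\right) = \frac{477900}{203}$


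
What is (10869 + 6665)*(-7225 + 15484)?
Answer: 144813306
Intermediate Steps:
(10869 + 6665)*(-7225 + 15484) = 17534*8259 = 144813306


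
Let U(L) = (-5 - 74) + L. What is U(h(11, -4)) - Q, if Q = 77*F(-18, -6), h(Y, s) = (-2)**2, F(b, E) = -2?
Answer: 79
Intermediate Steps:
h(Y, s) = 4
U(L) = -79 + L
Q = -154 (Q = 77*(-2) = -154)
U(h(11, -4)) - Q = (-79 + 4) - 1*(-154) = -75 + 154 = 79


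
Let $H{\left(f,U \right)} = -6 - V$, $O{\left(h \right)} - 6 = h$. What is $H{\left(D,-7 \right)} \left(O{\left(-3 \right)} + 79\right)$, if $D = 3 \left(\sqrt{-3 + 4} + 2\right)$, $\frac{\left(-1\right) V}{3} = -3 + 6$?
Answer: $246$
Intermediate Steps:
$V = -9$ ($V = - 3 \left(-3 + 6\right) = \left(-3\right) 3 = -9$)
$O{\left(h \right)} = 6 + h$
$D = 9$ ($D = 3 \left(\sqrt{1} + 2\right) = 3 \left(1 + 2\right) = 3 \cdot 3 = 9$)
$H{\left(f,U \right)} = 3$ ($H{\left(f,U \right)} = -6 - -9 = -6 + 9 = 3$)
$H{\left(D,-7 \right)} \left(O{\left(-3 \right)} + 79\right) = 3 \left(\left(6 - 3\right) + 79\right) = 3 \left(3 + 79\right) = 3 \cdot 82 = 246$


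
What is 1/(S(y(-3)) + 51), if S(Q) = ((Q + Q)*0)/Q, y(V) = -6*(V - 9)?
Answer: 1/51 ≈ 0.019608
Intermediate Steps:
y(V) = 54 - 6*V (y(V) = -6*(-9 + V) = 54 - 6*V)
S(Q) = 0 (S(Q) = ((2*Q)*0)/Q = 0/Q = 0)
1/(S(y(-3)) + 51) = 1/(0 + 51) = 1/51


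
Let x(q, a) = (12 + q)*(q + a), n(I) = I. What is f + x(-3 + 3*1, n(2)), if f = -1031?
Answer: -1007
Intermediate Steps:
x(q, a) = (12 + q)*(a + q)
f + x(-3 + 3*1, n(2)) = -1031 + ((-3 + 3*1)**2 + 12*2 + 12*(-3 + 3*1) + 2*(-3 + 3*1)) = -1031 + ((-3 + 3)**2 + 24 + 12*(-3 + 3) + 2*(-3 + 3)) = -1031 + (0**2 + 24 + 12*0 + 2*0) = -1031 + (0 + 24 + 0 + 0) = -1031 + 24 = -1007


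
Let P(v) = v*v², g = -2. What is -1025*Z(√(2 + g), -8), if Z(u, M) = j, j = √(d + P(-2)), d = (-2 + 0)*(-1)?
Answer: -1025*I*√6 ≈ -2510.7*I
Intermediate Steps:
P(v) = v³
d = 2 (d = -2*(-1) = 2)
j = I*√6 (j = √(2 + (-2)³) = √(2 - 8) = √(-6) = I*√6 ≈ 2.4495*I)
Z(u, M) = I*√6
-1025*Z(√(2 + g), -8) = -1025*I*√6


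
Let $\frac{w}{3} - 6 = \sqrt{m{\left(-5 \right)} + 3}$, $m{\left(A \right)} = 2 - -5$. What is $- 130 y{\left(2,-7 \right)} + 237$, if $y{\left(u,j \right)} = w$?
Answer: $-2103 - 390 \sqrt{10} \approx -3336.3$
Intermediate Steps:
$m{\left(A \right)} = 7$ ($m{\left(A \right)} = 2 + 5 = 7$)
$w = 18 + 3 \sqrt{10}$ ($w = 18 + 3 \sqrt{7 + 3} = 18 + 3 \sqrt{10} \approx 27.487$)
$y{\left(u,j \right)} = 18 + 3 \sqrt{10}$
$- 130 y{\left(2,-7 \right)} + 237 = - 130 \left(18 + 3 \sqrt{10}\right) + 237 = \left(-2340 - 390 \sqrt{10}\right) + 237 = -2103 - 390 \sqrt{10}$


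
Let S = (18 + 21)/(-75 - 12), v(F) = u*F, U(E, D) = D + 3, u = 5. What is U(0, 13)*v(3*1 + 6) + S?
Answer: 20867/29 ≈ 719.55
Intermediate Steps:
U(E, D) = 3 + D
v(F) = 5*F
S = -13/29 (S = 39/(-87) = 39*(-1/87) = -13/29 ≈ -0.44828)
U(0, 13)*v(3*1 + 6) + S = (3 + 13)*(5*(3*1 + 6)) - 13/29 = 16*(5*(3 + 6)) - 13/29 = 16*(5*9) - 13/29 = 16*45 - 13/29 = 720 - 13/29 = 20867/29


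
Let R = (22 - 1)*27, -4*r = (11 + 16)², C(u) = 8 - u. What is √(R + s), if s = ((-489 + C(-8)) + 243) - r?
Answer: √2077/2 ≈ 22.787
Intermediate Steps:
r = -729/4 (r = -(11 + 16)²/4 = -¼*27² = -¼*729 = -729/4 ≈ -182.25)
R = 567 (R = 21*27 = 567)
s = -191/4 (s = ((-489 + (8 - 1*(-8))) + 243) - 1*(-729/4) = ((-489 + (8 + 8)) + 243) + 729/4 = ((-489 + 16) + 243) + 729/4 = (-473 + 243) + 729/4 = -230 + 729/4 = -191/4 ≈ -47.750)
√(R + s) = √(567 - 191/4) = √(2077/4) = √2077/2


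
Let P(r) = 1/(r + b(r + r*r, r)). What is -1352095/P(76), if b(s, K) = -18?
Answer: -78421510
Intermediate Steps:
P(r) = 1/(-18 + r) (P(r) = 1/(r - 18) = 1/(-18 + r))
-1352095/P(76) = -1352095/(1/(-18 + 76)) = -1352095/(1/58) = -1352095/1/58 = -1352095*58 = -78421510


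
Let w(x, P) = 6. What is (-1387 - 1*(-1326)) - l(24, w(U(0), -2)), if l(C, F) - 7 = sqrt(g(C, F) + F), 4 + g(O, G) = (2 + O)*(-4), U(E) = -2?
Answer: -68 - I*sqrt(102) ≈ -68.0 - 10.1*I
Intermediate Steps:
g(O, G) = -12 - 4*O (g(O, G) = -4 + (2 + O)*(-4) = -4 + (-8 - 4*O) = -12 - 4*O)
l(C, F) = 7 + sqrt(-12 + F - 4*C) (l(C, F) = 7 + sqrt((-12 - 4*C) + F) = 7 + sqrt(-12 + F - 4*C))
(-1387 - 1*(-1326)) - l(24, w(U(0), -2)) = (-1387 - 1*(-1326)) - (7 + sqrt(-12 + 6 - 4*24)) = (-1387 + 1326) - (7 + sqrt(-12 + 6 - 96)) = -61 - (7 + sqrt(-102)) = -61 - (7 + I*sqrt(102)) = -61 + (-7 - I*sqrt(102)) = -68 - I*sqrt(102)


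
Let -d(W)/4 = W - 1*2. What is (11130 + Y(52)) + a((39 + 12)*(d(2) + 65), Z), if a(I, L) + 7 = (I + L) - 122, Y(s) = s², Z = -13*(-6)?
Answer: 17098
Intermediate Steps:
d(W) = 8 - 4*W (d(W) = -4*(W - 1*2) = -4*(W - 2) = -4*(-2 + W) = 8 - 4*W)
Z = 78
a(I, L) = -129 + I + L (a(I, L) = -7 + ((I + L) - 122) = -7 + (-122 + I + L) = -129 + I + L)
(11130 + Y(52)) + a((39 + 12)*(d(2) + 65), Z) = (11130 + 52²) + (-129 + (39 + 12)*((8 - 4*2) + 65) + 78) = (11130 + 2704) + (-129 + 51*((8 - 8) + 65) + 78) = 13834 + (-129 + 51*(0 + 65) + 78) = 13834 + (-129 + 51*65 + 78) = 13834 + (-129 + 3315 + 78) = 13834 + 3264 = 17098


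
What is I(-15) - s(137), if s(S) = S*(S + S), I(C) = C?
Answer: -37553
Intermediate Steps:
s(S) = 2*S² (s(S) = S*(2*S) = 2*S²)
I(-15) - s(137) = -15 - 2*137² = -15 - 2*18769 = -15 - 1*37538 = -15 - 37538 = -37553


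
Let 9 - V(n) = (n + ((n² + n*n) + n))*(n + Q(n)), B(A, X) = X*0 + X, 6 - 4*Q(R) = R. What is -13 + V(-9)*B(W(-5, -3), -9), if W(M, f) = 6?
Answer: -6898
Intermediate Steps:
Q(R) = 3/2 - R/4
B(A, X) = X (B(A, X) = 0 + X = X)
V(n) = 9 - (3/2 + 3*n/4)*(2*n + 2*n²) (V(n) = 9 - (n + ((n² + n*n) + n))*(n + (3/2 - n/4)) = 9 - (n + ((n² + n²) + n))*(3/2 + 3*n/4) = 9 - (n + (2*n² + n))*(3/2 + 3*n/4) = 9 - (n + (n + 2*n²))*(3/2 + 3*n/4) = 9 - (2*n + 2*n²)*(3/2 + 3*n/4) = 9 - (3/2 + 3*n/4)*(2*n + 2*n²))
-13 + V(-9)*B(W(-5, -3), -9) = -13 + (9 - 3*(-9) - 9/2*(-9)² - 3/2*(-9)³)*(-9) = -13 + (9 + 27 - 9/2*81 - 3/2*(-729))*(-9) = -13 + (9 + 27 - 729/2 + 2187/2)*(-9) = -13 + 765*(-9) = -13 - 6885 = -6898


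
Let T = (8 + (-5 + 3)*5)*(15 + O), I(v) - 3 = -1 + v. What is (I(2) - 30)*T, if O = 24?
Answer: 2028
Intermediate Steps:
I(v) = 2 + v (I(v) = 3 + (-1 + v) = 2 + v)
T = -78 (T = (8 + (-5 + 3)*5)*(15 + 24) = (8 - 2*5)*39 = (8 - 10)*39 = -2*39 = -78)
(I(2) - 30)*T = ((2 + 2) - 30)*(-78) = (4 - 30)*(-78) = -26*(-78) = 2028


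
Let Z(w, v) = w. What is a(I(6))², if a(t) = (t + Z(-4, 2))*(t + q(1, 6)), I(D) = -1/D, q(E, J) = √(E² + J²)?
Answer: 833125/1296 - 625*√37/108 ≈ 607.64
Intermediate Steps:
a(t) = (-4 + t)*(t + √37) (a(t) = (t - 4)*(t + √(1² + 6²)) = (-4 + t)*(t + √(1 + 36)) = (-4 + t)*(t + √37))
a(I(6))² = ((-1/6)² - (-4)/6 - 4*√37 + (-1/6)*√37)² = ((-1*⅙)² - (-4)/6 - 4*√37 + (-1*⅙)*√37)² = ((-⅙)² - 4*(-⅙) - 4*√37 - √37/6)² = (1/36 + ⅔ - 4*√37 - √37/6)² = (25/36 - 25*√37/6)²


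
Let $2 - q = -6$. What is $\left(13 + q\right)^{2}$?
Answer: $441$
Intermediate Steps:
$q = 8$ ($q = 2 - -6 = 2 + 6 = 8$)
$\left(13 + q\right)^{2} = \left(13 + 8\right)^{2} = 21^{2} = 441$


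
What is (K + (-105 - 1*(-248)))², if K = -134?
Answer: 81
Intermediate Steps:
(K + (-105 - 1*(-248)))² = (-134 + (-105 - 1*(-248)))² = (-134 + (-105 + 248))² = (-134 + 143)² = 9² = 81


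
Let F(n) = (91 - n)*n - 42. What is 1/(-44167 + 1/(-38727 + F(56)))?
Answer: -36809/1625743104 ≈ -2.2641e-5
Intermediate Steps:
F(n) = -42 + n*(91 - n) (F(n) = n*(91 - n) - 42 = -42 + n*(91 - n))
1/(-44167 + 1/(-38727 + F(56))) = 1/(-44167 + 1/(-38727 + (-42 - 1*56**2 + 91*56))) = 1/(-44167 + 1/(-38727 + (-42 - 1*3136 + 5096))) = 1/(-44167 + 1/(-38727 + (-42 - 3136 + 5096))) = 1/(-44167 + 1/(-38727 + 1918)) = 1/(-44167 + 1/(-36809)) = 1/(-44167 - 1/36809) = 1/(-1625743104/36809) = -36809/1625743104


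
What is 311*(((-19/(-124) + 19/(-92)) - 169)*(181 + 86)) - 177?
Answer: -10008990996/713 ≈ -1.4038e+7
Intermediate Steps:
311*(((-19/(-124) + 19/(-92)) - 169)*(181 + 86)) - 177 = 311*(((-19*(-1/124) + 19*(-1/92)) - 169)*267) - 177 = 311*(((19/124 - 19/92) - 169)*267) - 177 = 311*((-38/713 - 169)*267) - 177 = 311*(-120535/713*267) - 177 = 311*(-32182845/713) - 177 = -10008864795/713 - 177 = -10008990996/713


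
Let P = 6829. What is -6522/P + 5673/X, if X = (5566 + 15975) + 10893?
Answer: -172793631/221491786 ≈ -0.78014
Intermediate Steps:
X = 32434 (X = 21541 + 10893 = 32434)
-6522/P + 5673/X = -6522/6829 + 5673/32434 = -172793631/221491786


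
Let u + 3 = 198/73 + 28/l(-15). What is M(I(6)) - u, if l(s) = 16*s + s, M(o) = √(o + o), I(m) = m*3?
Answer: 119089/18615 ≈ 6.3975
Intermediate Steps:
I(m) = 3*m
M(o) = √2*√o (M(o) = √(2*o) = √2*√o)
l(s) = 17*s
u = -7399/18615 (u = -3 + (198/73 + 28/((17*(-15)))) = -3 + (198*(1/73) + 28/(-255)) = -3 + (198/73 + 28*(-1/255)) = -3 + (198/73 - 28/255) = -3 + 48446/18615 = -7399/18615 ≈ -0.39748)
M(I(6)) - u = √2*√(3*6) - 1*(-7399/18615) = √2*√18 + 7399/18615 = √2*(3*√2) + 7399/18615 = 6 + 7399/18615 = 119089/18615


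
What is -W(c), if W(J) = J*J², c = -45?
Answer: 91125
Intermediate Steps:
W(J) = J³
-W(c) = -1*(-45)³ = -1*(-91125) = 91125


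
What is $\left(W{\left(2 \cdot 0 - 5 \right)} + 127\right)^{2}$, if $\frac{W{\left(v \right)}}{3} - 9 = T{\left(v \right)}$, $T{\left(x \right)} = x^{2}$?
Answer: $52441$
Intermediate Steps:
$W{\left(v \right)} = 27 + 3 v^{2}$
$\left(W{\left(2 \cdot 0 - 5 \right)} + 127\right)^{2} = \left(\left(27 + 3 \left(2 \cdot 0 - 5\right)^{2}\right) + 127\right)^{2} = \left(\left(27 + 3 \left(0 - 5\right)^{2}\right) + 127\right)^{2} = \left(\left(27 + 3 \left(-5\right)^{2}\right) + 127\right)^{2} = \left(\left(27 + 3 \cdot 25\right) + 127\right)^{2} = \left(\left(27 + 75\right) + 127\right)^{2} = \left(102 + 127\right)^{2} = 229^{2} = 52441$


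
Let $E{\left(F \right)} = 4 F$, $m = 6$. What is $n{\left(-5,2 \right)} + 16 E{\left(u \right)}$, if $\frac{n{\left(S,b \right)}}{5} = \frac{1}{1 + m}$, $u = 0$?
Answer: $\frac{5}{7} \approx 0.71429$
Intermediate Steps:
$n{\left(S,b \right)} = \frac{5}{7}$ ($n{\left(S,b \right)} = \frac{5}{1 + 6} = \frac{5}{7}$)
$n{\left(-5,2 \right)} + 16 E{\left(u \right)} = \frac{5}{7} + 16 \cdot 4 \cdot 0 = \frac{5}{7} + 16 \cdot 0 = \frac{5}{7} + 0 = \frac{5}{7}$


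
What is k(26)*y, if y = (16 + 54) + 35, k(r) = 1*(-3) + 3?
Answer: 0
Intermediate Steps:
k(r) = 0 (k(r) = -3 + 3 = 0)
y = 105 (y = 70 + 35 = 105)
k(26)*y = 0*105 = 0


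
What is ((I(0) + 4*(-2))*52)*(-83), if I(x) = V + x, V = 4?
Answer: 17264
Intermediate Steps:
I(x) = 4 + x
((I(0) + 4*(-2))*52)*(-83) = (((4 + 0) + 4*(-2))*52)*(-83) = ((4 - 8)*52)*(-83) = -4*52*(-83) = -208*(-83) = 17264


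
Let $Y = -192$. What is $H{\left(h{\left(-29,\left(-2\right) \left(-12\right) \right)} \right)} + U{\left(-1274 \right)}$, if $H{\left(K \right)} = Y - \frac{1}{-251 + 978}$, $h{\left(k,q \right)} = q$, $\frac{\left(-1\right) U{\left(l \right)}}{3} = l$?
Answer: $\frac{2639009}{727} \approx 3630.0$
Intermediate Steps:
$U{\left(l \right)} = - 3 l$
$H{\left(K \right)} = - \frac{139585}{727}$ ($H{\left(K \right)} = -192 - \frac{1}{-251 + 978} = -192 - \frac{1}{727} = - \frac{139585}{727}$)
$H{\left(h{\left(-29,\left(-2\right) \left(-12\right) \right)} \right)} + U{\left(-1274 \right)} = - \frac{139585}{727} - -3822 = - \frac{139585}{727} + 3822 = \frac{2639009}{727}$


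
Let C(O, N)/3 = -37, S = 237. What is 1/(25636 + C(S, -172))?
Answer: 1/25525 ≈ 3.9177e-5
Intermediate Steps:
C(O, N) = -111 (C(O, N) = 3*(-37) = -111)
1/(25636 + C(S, -172)) = 1/(25636 - 111) = 1/25525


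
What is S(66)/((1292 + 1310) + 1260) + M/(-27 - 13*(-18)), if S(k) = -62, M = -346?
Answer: -674543/399717 ≈ -1.6876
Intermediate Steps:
S(66)/((1292 + 1310) + 1260) + M/(-27 - 13*(-18)) = -62/((1292 + 1310) + 1260) - 346/(-27 - 13*(-18)) = -62/(2602 + 1260) - 346/(-27 + 234) = -62/3862 - 346/207 = -62*1/3862 - 346*1/207 = -31/1931 - 346/207 = -674543/399717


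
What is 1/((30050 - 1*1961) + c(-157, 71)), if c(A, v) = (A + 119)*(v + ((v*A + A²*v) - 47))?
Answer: -1/66052239 ≈ -1.5140e-8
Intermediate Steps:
c(A, v) = (119 + A)*(-47 + v + A*v + v*A²) (c(A, v) = (119 + A)*(v + ((A*v + v*A²) - 47)) = (119 + A)*(v + (-47 + A*v + v*A²)) = (119 + A)*(-47 + v + A*v + v*A²))
1/((30050 - 1*1961) + c(-157, 71)) = 1/((30050 - 1*1961) + (-5593 - 47*(-157) + 119*71 + 71*(-157)³ + 120*(-157)*71 + 120*71*(-157)²)) = 1/((30050 - 1961) + (-5593 + 7379 + 8449 + 71*(-3869893) - 1337640 + 120*71*24649)) = 1/(28089 + (-5593 + 7379 + 8449 - 274762403 - 1337640 + 210009480)) = 1/(28089 - 66080328) = 1/(-66052239) = -1/66052239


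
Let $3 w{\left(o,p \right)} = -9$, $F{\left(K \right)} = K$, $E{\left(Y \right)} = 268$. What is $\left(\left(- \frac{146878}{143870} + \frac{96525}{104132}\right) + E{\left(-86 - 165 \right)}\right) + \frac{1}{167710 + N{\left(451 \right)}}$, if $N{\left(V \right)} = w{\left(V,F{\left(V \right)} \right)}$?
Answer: $\frac{336556640308884729}{1256248765081940} \approx 267.91$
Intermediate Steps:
$w{\left(o,p \right)} = -3$ ($w{\left(o,p \right)} = \frac{1}{3} \left(-9\right) = -3$)
$N{\left(V \right)} = -3$
$\left(\left(- \frac{146878}{143870} + \frac{96525}{104132}\right) + E{\left(-86 - 165 \right)}\right) + \frac{1}{167710 + N{\left(451 \right)}} = \left(\left(- \frac{146878}{143870} + \frac{96525}{104132}\right) + 268\right) + \frac{1}{167710 - 3} = \left(\left(\left(-146878\right) \frac{1}{143870} + 96525 \cdot \frac{1}{104132}\right) + 268\right) + \frac{1}{167707} = \left(\left(- \frac{73439}{71935} + \frac{96525}{104132}\right) + 268\right) + \frac{1}{167707} = \left(- \frac{703824073}{7490735420} + 268\right) + \frac{1}{167707} = \frac{2006813268487}{7490735420} + \frac{1}{167707} = \frac{336556640308884729}{1256248765081940}$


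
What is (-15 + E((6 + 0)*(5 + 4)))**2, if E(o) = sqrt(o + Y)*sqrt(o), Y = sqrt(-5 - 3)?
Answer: 9*(5 - 2*sqrt(3)*sqrt(27 + I*sqrt(2)))**2 ≈ 1520.4 + 110.32*I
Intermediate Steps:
Y = 2*I*sqrt(2) (Y = sqrt(-8) = 2*I*sqrt(2) ≈ 2.8284*I)
E(o) = sqrt(o)*sqrt(o + 2*I*sqrt(2)) (E(o) = sqrt(o + 2*I*sqrt(2))*sqrt(o) = sqrt(o)*sqrt(o + 2*I*sqrt(2)))
(-15 + E((6 + 0)*(5 + 4)))**2 = (-15 + sqrt((6 + 0)*(5 + 4))*sqrt((6 + 0)*(5 + 4) + 2*I*sqrt(2)))**2 = (-15 + sqrt(6*9)*sqrt(6*9 + 2*I*sqrt(2)))**2 = (-15 + sqrt(54)*sqrt(54 + 2*I*sqrt(2)))**2 = (-15 + (3*sqrt(6))*sqrt(54 + 2*I*sqrt(2)))**2 = (-15 + 3*sqrt(6)*sqrt(54 + 2*I*sqrt(2)))**2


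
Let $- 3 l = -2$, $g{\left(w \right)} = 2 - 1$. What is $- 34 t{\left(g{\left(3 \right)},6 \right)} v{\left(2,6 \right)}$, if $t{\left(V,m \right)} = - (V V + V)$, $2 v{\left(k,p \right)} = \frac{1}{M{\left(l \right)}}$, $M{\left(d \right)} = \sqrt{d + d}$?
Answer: $17 \sqrt{3} \approx 29.445$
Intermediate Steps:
$g{\left(w \right)} = 1$ ($g{\left(w \right)} = 2 - 1 = 1$)
$l = \frac{2}{3}$ ($l = \left(- \frac{1}{3}\right) \left(-2\right) = \frac{2}{3} \approx 0.66667$)
$M{\left(d \right)} = \sqrt{2} \sqrt{d}$ ($M{\left(d \right)} = \sqrt{2 d} = \sqrt{2} \sqrt{d}$)
$v{\left(k,p \right)} = \frac{\sqrt{3}}{4}$ ($v{\left(k,p \right)} = \frac{1}{2 \sqrt{2} \sqrt{\frac{2}{3}}} = \frac{1}{2 \sqrt{2} \frac{\sqrt{6}}{3}} = \frac{1}{2 \frac{2 \sqrt{3}}{3}} = \frac{\frac{1}{2} \sqrt{3}}{2} = \frac{\sqrt{3}}{4}$)
$t{\left(V,m \right)} = - V - V^{2}$ ($t{\left(V,m \right)} = - (V^{2} + V) = - (V + V^{2}) = - V - V^{2}$)
$- 34 t{\left(g{\left(3 \right)},6 \right)} v{\left(2,6 \right)} = - 34 \left(\left(-1\right) 1 \left(1 + 1\right)\right) \frac{\sqrt{3}}{4} = - 34 \left(\left(-1\right) 1 \cdot 2\right) \frac{\sqrt{3}}{4} = \left(-34\right) \left(-2\right) \frac{\sqrt{3}}{4} = 68 \frac{\sqrt{3}}{4} = 17 \sqrt{3}$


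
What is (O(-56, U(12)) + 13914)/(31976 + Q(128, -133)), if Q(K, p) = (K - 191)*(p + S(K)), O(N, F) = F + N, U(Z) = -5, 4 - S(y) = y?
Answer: 1979/6881 ≈ 0.28760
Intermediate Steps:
S(y) = 4 - y
Q(K, p) = (-191 + K)*(4 + p - K) (Q(K, p) = (K - 191)*(p + (4 - K)) = (-191 + K)*(4 + p - K))
(O(-56, U(12)) + 13914)/(31976 + Q(128, -133)) = ((-5 - 56) + 13914)/(31976 + (-764 - 1*128² - 191*(-133) + 195*128 + 128*(-133))) = (-61 + 13914)/(31976 + (-764 - 1*16384 + 25403 + 24960 - 17024)) = 13853/(31976 + (-764 - 16384 + 25403 + 24960 - 17024)) = 13853/(31976 + 16191) = 13853/48167 = 13853*(1/48167) = 1979/6881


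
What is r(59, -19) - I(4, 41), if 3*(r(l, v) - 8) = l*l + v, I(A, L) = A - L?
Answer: 1199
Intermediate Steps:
r(l, v) = 8 + v/3 + l**2/3 (r(l, v) = 8 + (l*l + v)/3 = 8 + (l**2 + v)/3 = 8 + (v + l**2)/3 = 8 + (v/3 + l**2/3) = 8 + v/3 + l**2/3)
r(59, -19) - I(4, 41) = (8 + (1/3)*(-19) + (1/3)*59**2) - (4 - 1*41) = (8 - 19/3 + (1/3)*3481) - (4 - 41) = (8 - 19/3 + 3481/3) - 1*(-37) = 1162 + 37 = 1199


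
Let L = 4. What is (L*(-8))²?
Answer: 1024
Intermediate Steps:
(L*(-8))² = (4*(-8))² = (-32)² = 1024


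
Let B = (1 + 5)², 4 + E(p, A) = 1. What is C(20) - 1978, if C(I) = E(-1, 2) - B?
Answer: -2017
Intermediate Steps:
E(p, A) = -3 (E(p, A) = -4 + 1 = -3)
B = 36 (B = 6² = 36)
C(I) = -39 (C(I) = -3 - 1*36 = -3 - 36 = -39)
C(20) - 1978 = -39 - 1978 = -2017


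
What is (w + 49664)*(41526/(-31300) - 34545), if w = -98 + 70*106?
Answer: -15404740820409/7825 ≈ -1.9687e+9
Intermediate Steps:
w = 7322 (w = -98 + 7420 = 7322)
(w + 49664)*(41526/(-31300) - 34545) = (7322 + 49664)*(41526/(-31300) - 34545) = 56986*(41526*(-1/31300) - 34545) = 56986*(-20763/15650 - 34545) = 56986*(-540650013/15650) = -15404740820409/7825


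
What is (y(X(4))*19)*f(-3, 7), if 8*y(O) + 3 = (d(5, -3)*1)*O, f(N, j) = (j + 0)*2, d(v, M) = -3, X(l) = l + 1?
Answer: -1197/2 ≈ -598.50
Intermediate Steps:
X(l) = 1 + l
f(N, j) = 2*j (f(N, j) = j*2 = 2*j)
y(O) = -3/8 - 3*O/8 (y(O) = -3/8 + ((-3*1)*O)/8 = -3/8 + (-3*O)/8 = -3/8 - 3*O/8)
(y(X(4))*19)*f(-3, 7) = ((-3/8 - 3*(1 + 4)/8)*19)*(2*7) = ((-3/8 - 3/8*5)*19)*14 = ((-3/8 - 15/8)*19)*14 = -9/4*19*14 = -171/4*14 = -1197/2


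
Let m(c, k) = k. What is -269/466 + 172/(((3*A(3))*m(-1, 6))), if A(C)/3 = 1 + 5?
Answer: -1751/37746 ≈ -0.046389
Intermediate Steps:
A(C) = 18 (A(C) = 3*(1 + 5) = 3*6 = 18)
-269/466 + 172/(((3*A(3))*m(-1, 6))) = -269/466 + 172/(((3*18)*6)) = -269*1/466 + 172/((54*6)) = -269/466 + 172/324 = -269/466 + 172*(1/324) = -269/466 + 43/81 = -1751/37746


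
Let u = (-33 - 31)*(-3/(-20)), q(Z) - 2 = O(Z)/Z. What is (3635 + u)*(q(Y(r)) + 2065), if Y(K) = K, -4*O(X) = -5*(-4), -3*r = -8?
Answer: 299476167/40 ≈ 7.4869e+6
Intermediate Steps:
r = 8/3 (r = -⅓*(-8) = 8/3 ≈ 2.6667)
O(X) = -5 (O(X) = -(-5)*(-4)/4 = -¼*20 = -5)
q(Z) = 2 - 5/Z
u = -48/5 (u = -(-192)*(-1)/20 = -64*3/20 = -48/5 ≈ -9.6000)
(3635 + u)*(q(Y(r)) + 2065) = (3635 - 48/5)*((2 - 5/8/3) + 2065) = 18127*((2 - 5*3/8) + 2065)/5 = 18127*((2 - 15/8) + 2065)/5 = 18127*(⅛ + 2065)/5 = (18127/5)*(16521/8) = 299476167/40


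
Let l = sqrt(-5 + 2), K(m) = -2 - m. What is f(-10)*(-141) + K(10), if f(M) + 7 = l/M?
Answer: 975 + 141*I*sqrt(3)/10 ≈ 975.0 + 24.422*I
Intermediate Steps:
l = I*sqrt(3) (l = sqrt(-3) = I*sqrt(3) ≈ 1.732*I)
f(M) = -7 + I*sqrt(3)/M (f(M) = -7 + (I*sqrt(3))/M = -7 + I*sqrt(3)/M)
f(-10)*(-141) + K(10) = (-7 + I*sqrt(3)/(-10))*(-141) + (-2 - 1*10) = (-7 + I*sqrt(3)*(-1/10))*(-141) + (-2 - 10) = (-7 - I*sqrt(3)/10)*(-141) - 12 = (987 + 141*I*sqrt(3)/10) - 12 = 975 + 141*I*sqrt(3)/10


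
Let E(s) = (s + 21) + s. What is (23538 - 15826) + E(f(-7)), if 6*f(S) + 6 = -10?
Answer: 23183/3 ≈ 7727.7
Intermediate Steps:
f(S) = -8/3 (f(S) = -1 + (⅙)*(-10) = -1 - 5/3 = -8/3)
E(s) = 21 + 2*s (E(s) = (21 + s) + s = 21 + 2*s)
(23538 - 15826) + E(f(-7)) = (23538 - 15826) + (21 + 2*(-8/3)) = 7712 + (21 - 16/3) = 7712 + 47/3 = 23183/3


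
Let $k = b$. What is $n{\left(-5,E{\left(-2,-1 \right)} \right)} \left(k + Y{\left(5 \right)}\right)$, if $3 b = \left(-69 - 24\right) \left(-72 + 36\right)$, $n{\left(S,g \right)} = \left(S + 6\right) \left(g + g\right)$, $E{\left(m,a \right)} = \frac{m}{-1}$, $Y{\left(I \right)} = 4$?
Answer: $4480$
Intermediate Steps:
$E{\left(m,a \right)} = - m$ ($E{\left(m,a \right)} = m \left(-1\right) = - m$)
$n{\left(S,g \right)} = 2 g \left(6 + S\right)$ ($n{\left(S,g \right)} = \left(6 + S\right) 2 g = 2 g \left(6 + S\right)$)
$b = 1116$ ($b = \frac{\left(-69 - 24\right) \left(-72 + 36\right)}{3} = \frac{\left(-93\right) \left(-36\right)}{3} = \frac{1}{3} \cdot 3348 = 1116$)
$k = 1116$
$n{\left(-5,E{\left(-2,-1 \right)} \right)} \left(k + Y{\left(5 \right)}\right) = 2 \left(\left(-1\right) \left(-2\right)\right) \left(6 - 5\right) \left(1116 + 4\right) = 2 \cdot 2 \cdot 1 \cdot 1120 = 4 \cdot 1120 = 4480$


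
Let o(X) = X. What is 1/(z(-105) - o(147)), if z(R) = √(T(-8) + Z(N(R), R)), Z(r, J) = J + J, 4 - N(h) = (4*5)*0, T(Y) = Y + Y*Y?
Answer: -21/3109 - I*√154/21763 ≈ -0.0067546 - 0.00057022*I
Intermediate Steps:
T(Y) = Y + Y²
N(h) = 4 (N(h) = 4 - 4*5*0 = 4 - 20*0 = 4 - 1*0 = 4 + 0 = 4)
Z(r, J) = 2*J
z(R) = √(56 + 2*R) (z(R) = √(-8*(1 - 8) + 2*R) = √(-8*(-7) + 2*R) = √(56 + 2*R))
1/(z(-105) - o(147)) = 1/(√(56 + 2*(-105)) - 1*147) = 1/(√(56 - 210) - 147) = 1/(√(-154) - 147) = 1/(I*√154 - 147) = 1/(-147 + I*√154)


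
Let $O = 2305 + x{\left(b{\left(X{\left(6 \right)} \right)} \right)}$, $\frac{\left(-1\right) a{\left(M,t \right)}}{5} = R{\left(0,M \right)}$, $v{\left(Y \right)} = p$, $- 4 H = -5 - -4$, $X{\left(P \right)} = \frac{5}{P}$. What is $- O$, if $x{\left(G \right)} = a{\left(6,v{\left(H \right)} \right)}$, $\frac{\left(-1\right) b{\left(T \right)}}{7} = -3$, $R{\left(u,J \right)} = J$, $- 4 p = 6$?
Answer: $-2275$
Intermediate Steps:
$p = - \frac{3}{2}$ ($p = \left(- \frac{1}{4}\right) 6 = - \frac{3}{2} \approx -1.5$)
$H = \frac{1}{4}$ ($H = - \frac{-5 - -4}{4} = - \frac{-5 + 4}{4} = \left(- \frac{1}{4}\right) \left(-1\right) = \frac{1}{4} \approx 0.25$)
$v{\left(Y \right)} = - \frac{3}{2}$
$a{\left(M,t \right)} = - 5 M$
$b{\left(T \right)} = 21$ ($b{\left(T \right)} = \left(-7\right) \left(-3\right) = 21$)
$x{\left(G \right)} = -30$ ($x{\left(G \right)} = \left(-5\right) 6 = -30$)
$O = 2275$ ($O = 2305 - 30 = 2275$)
$- O = \left(-1\right) 2275 = -2275$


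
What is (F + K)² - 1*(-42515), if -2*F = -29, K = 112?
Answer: 234069/4 ≈ 58517.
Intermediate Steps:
F = 29/2 (F = -½*(-29) = 29/2 ≈ 14.500)
(F + K)² - 1*(-42515) = (29/2 + 112)² - 1*(-42515) = (253/2)² + 42515 = 64009/4 + 42515 = 234069/4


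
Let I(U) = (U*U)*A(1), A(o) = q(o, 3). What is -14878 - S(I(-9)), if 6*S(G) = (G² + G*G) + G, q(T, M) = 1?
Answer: -34157/2 ≈ -17079.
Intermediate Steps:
A(o) = 1
I(U) = U² (I(U) = (U*U)*1 = U²*1 = U²)
S(G) = G²/3 + G/6 (S(G) = ((G² + G*G) + G)/6 = ((G² + G²) + G)/6 = (2*G² + G)/6 = (G + 2*G²)/6 = G²/3 + G/6)
-14878 - S(I(-9)) = -14878 - (-9)²*(1 + 2*(-9)²)/6 = -14878 - 81*(1 + 2*81)/6 = -14878 - 81*(1 + 162)/6 = -14878 - 81*163/6 = -14878 - 1*4401/2 = -14878 - 4401/2 = -34157/2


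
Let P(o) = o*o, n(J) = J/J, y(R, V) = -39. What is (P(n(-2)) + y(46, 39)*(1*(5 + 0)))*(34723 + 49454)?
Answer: -16330338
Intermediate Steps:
n(J) = 1
P(o) = o**2
(P(n(-2)) + y(46, 39)*(1*(5 + 0)))*(34723 + 49454) = (1**2 - 39*(5 + 0))*(34723 + 49454) = (1 - 39*5)*84177 = (1 - 195)*84177 = -194*84177 = -16330338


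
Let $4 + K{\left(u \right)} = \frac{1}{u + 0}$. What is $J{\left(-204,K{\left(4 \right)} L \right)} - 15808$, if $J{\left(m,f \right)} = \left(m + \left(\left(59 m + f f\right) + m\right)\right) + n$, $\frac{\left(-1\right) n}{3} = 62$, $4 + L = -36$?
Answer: $-5938$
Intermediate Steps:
$L = -40$ ($L = -4 - 36 = -40$)
$n = -186$ ($n = \left(-3\right) 62 = -186$)
$K{\left(u \right)} = -4 + \frac{1}{u}$ ($K{\left(u \right)} = -4 + \frac{1}{u + 0} = -4 + \frac{1}{u}$)
$J{\left(m,f \right)} = -186 + f^{2} + 61 m$ ($J{\left(m,f \right)} = \left(m + \left(\left(59 m + f f\right) + m\right)\right) - 186 = \left(m + \left(\left(59 m + f^{2}\right) + m\right)\right) - 186 = \left(m + \left(\left(f^{2} + 59 m\right) + m\right)\right) - 186 = \left(m + \left(f^{2} + 60 m\right)\right) - 186 = \left(f^{2} + 61 m\right) - 186 = -186 + f^{2} + 61 m$)
$J{\left(-204,K{\left(4 \right)} L \right)} - 15808 = \left(-186 + \left(\left(-4 + \frac{1}{4}\right) \left(-40\right)\right)^{2} + 61 \left(-204\right)\right) - 15808 = \left(-186 + \left(\left(-4 + \frac{1}{4}\right) \left(-40\right)\right)^{2} - 12444\right) - 15808 = \left(-186 + \left(\left(- \frac{15}{4}\right) \left(-40\right)\right)^{2} - 12444\right) - 15808 = \left(-186 + 150^{2} - 12444\right) - 15808 = \left(-186 + 22500 - 12444\right) - 15808 = 9870 - 15808 = -5938$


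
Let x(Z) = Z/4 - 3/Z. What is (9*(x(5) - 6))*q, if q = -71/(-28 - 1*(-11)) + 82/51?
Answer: -18939/68 ≈ -278.51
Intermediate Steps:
x(Z) = -3/Z + Z/4 (x(Z) = Z*(¼) - 3/Z = Z/4 - 3/Z = -3/Z + Z/4)
q = 295/51 (q = -71/(-28 + 11) + 82*(1/51) = -71/(-17) + 82/51 = -71*(-1/17) + 82/51 = 71/17 + 82/51 = 295/51 ≈ 5.7843)
(9*(x(5) - 6))*q = (9*((-3/5 + (¼)*5) - 6))*(295/51) = (9*((-3*⅕ + 5/4) - 6))*(295/51) = (9*((-⅗ + 5/4) - 6))*(295/51) = (9*(13/20 - 6))*(295/51) = (9*(-107/20))*(295/51) = -963/20*295/51 = -18939/68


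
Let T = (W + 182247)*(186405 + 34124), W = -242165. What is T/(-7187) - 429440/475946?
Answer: 3144491964114566/1710311951 ≈ 1.8385e+6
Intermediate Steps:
T = -13213656622 (T = (-242165 + 182247)*(186405 + 34124) = -59918*220529 = -13213656622)
T/(-7187) - 429440/475946 = -13213656622/(-7187) - 429440/475946 = -13213656622*(-1/7187) - 429440*1/475946 = 13213656622/7187 - 214720/237973 = 3144491964114566/1710311951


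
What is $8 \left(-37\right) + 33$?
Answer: $-263$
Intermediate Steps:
$8 \left(-37\right) + 33 = -296 + 33 = -263$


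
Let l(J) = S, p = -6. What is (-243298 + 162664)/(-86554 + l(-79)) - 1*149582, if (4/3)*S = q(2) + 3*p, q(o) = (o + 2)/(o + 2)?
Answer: -51794987858/346267 ≈ -1.4958e+5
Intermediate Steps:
q(o) = 1 (q(o) = (2 + o)/(2 + o) = 1)
S = -51/4 (S = 3*(1 + 3*(-6))/4 = 3*(1 - 18)/4 = (3/4)*(-17) = -51/4 ≈ -12.750)
l(J) = -51/4
(-243298 + 162664)/(-86554 + l(-79)) - 1*149582 = (-243298 + 162664)/(-86554 - 51/4) - 1*149582 = -80634/(-346267/4) - 149582 = -80634*(-4/346267) - 149582 = 322536/346267 - 149582 = -51794987858/346267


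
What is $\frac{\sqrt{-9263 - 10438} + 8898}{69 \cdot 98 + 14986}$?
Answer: $\frac{4449}{10874} + \frac{3 i \sqrt{2189}}{21748} \approx 0.40914 + 0.0064539 i$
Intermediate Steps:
$\frac{\sqrt{-9263 - 10438} + 8898}{69 \cdot 98 + 14986} = \frac{\sqrt{-19701} + 8898}{6762 + 14986} = \frac{3 i \sqrt{2189} + 8898}{21748} = \left(8898 + 3 i \sqrt{2189}\right) \frac{1}{21748} = \frac{4449}{10874} + \frac{3 i \sqrt{2189}}{21748}$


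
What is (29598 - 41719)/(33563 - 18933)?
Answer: -12121/14630 ≈ -0.82850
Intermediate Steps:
(29598 - 41719)/(33563 - 18933) = -12121/14630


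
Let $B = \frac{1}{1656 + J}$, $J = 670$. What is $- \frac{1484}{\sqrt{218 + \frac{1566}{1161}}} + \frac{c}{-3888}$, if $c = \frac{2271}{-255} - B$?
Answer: $\frac{1760867}{768696480} - \frac{371 \sqrt{11266}}{393} \approx -100.2$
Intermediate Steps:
$B = \frac{1}{2326}$ ($B = \frac{1}{1656 + 670} = \frac{1}{2326} \approx 0.00042992$)
$c = - \frac{1760867}{197710}$ ($c = \frac{2271}{-255} - \frac{1}{2326} = 2271 \left(- \frac{1}{255}\right) - \frac{1}{2326} = - \frac{757}{85} - \frac{1}{2326} = - \frac{1760867}{197710} \approx -8.9063$)
$- \frac{1484}{\sqrt{218 + \frac{1566}{1161}}} + \frac{c}{-3888} = - \frac{1484}{\sqrt{218 + \frac{1566}{1161}}} - \frac{1760867}{197710 \left(-3888\right)} = - \frac{1484}{\sqrt{218 + 1566 \cdot \frac{1}{1161}}} - - \frac{1760867}{768696480} = - \frac{1484}{\sqrt{218 + \frac{58}{43}}} + \frac{1760867}{768696480} = - \frac{1484}{\sqrt{\frac{9432}{43}}} + \frac{1760867}{768696480} = - \frac{1484}{\frac{6}{43} \sqrt{11266}} + \frac{1760867}{768696480} = - 1484 \frac{\sqrt{11266}}{1572} + \frac{1760867}{768696480} = - \frac{371 \sqrt{11266}}{393} + \frac{1760867}{768696480} = \frac{1760867}{768696480} - \frac{371 \sqrt{11266}}{393}$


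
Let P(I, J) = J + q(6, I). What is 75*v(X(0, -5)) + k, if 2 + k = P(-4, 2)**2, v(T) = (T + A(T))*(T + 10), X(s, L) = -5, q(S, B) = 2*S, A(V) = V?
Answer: -3556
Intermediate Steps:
P(I, J) = 12 + J (P(I, J) = J + 2*6 = J + 12 = 12 + J)
v(T) = 2*T*(10 + T) (v(T) = (T + T)*(T + 10) = (2*T)*(10 + T) = 2*T*(10 + T))
k = 194 (k = -2 + (12 + 2)**2 = -2 + 14**2 = -2 + 196 = 194)
75*v(X(0, -5)) + k = 75*(2*(-5)*(10 - 5)) + 194 = 75*(2*(-5)*5) + 194 = 75*(-50) + 194 = -3750 + 194 = -3556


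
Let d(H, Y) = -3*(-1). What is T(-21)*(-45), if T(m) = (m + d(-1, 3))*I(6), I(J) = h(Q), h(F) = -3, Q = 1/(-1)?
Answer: -2430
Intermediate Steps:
d(H, Y) = 3
Q = -1 (Q = 1*(-1) = -1)
I(J) = -3
T(m) = -9 - 3*m (T(m) = (m + 3)*(-3) = (3 + m)*(-3) = -9 - 3*m)
T(-21)*(-45) = (-9 - 3*(-21))*(-45) = (-9 + 63)*(-45) = 54*(-45) = -2430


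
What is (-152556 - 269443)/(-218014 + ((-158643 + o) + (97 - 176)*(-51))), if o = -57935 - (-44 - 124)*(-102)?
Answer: 421999/447699 ≈ 0.94260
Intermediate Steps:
o = -75071 (o = -57935 - (-168)*(-102) = -57935 - 1*17136 = -57935 - 17136 = -75071)
(-152556 - 269443)/(-218014 + ((-158643 + o) + (97 - 176)*(-51))) = (-152556 - 269443)/(-218014 + ((-158643 - 75071) + (97 - 176)*(-51))) = -421999/(-218014 + (-233714 - 79*(-51))) = -421999/(-218014 + (-233714 + 4029)) = -421999/(-218014 - 229685) = -421999/(-447699) = -421999*(-1/447699) = 421999/447699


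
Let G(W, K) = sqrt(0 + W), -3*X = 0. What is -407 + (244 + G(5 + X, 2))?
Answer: -163 + sqrt(5) ≈ -160.76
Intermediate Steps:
X = 0 (X = -1/3*0 = 0)
G(W, K) = sqrt(W)
-407 + (244 + G(5 + X, 2)) = -407 + (244 + sqrt(5 + 0)) = -407 + (244 + sqrt(5)) = -163 + sqrt(5)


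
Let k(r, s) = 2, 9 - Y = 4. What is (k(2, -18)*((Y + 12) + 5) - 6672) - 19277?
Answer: -25905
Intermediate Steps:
Y = 5 (Y = 9 - 1*4 = 9 - 4 = 5)
(k(2, -18)*((Y + 12) + 5) - 6672) - 19277 = (2*((5 + 12) + 5) - 6672) - 19277 = (2*(17 + 5) - 6672) - 19277 = (2*22 - 6672) - 19277 = (44 - 6672) - 19277 = -6628 - 19277 = -25905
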